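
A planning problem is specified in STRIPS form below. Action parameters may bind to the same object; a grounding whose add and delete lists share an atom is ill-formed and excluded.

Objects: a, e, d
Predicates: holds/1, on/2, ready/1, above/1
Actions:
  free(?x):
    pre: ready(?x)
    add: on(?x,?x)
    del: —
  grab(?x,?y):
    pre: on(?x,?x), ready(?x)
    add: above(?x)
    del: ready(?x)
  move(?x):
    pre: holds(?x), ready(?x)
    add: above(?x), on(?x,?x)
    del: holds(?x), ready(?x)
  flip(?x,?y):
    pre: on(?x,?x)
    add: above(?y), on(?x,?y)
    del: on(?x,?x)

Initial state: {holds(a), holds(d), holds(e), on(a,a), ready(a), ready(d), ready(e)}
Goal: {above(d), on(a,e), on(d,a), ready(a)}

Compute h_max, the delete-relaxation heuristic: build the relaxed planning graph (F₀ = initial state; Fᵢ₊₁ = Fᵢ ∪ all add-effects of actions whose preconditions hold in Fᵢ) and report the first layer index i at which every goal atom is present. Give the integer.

2

F0 = init (7 atoms)
F1 = F0 ∪ {above(a), above(d), above(e), on(a,d), on(a,e), on(d,d), on(e,e)}  (14 atoms)
F2 = F1 ∪ {on(d,a), on(d,e), on(e,a), on(e,d)}  (18 atoms)
goal ⊆ F2  ⇒  h_max = 2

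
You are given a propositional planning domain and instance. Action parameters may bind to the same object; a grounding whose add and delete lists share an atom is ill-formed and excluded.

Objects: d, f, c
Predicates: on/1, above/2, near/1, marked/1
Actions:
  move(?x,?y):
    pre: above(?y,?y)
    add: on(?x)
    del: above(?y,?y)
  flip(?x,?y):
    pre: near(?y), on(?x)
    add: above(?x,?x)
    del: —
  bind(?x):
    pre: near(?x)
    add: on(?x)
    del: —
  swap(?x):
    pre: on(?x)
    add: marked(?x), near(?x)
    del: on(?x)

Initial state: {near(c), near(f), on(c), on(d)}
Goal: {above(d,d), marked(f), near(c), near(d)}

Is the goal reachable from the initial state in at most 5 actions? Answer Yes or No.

1. flip(d,f)  →  {above(d,d), near(c), near(f), on(c), on(d)}
2. bind(f)  →  {above(d,d), near(c), near(f), on(c), on(d), on(f)}
3. swap(d)  →  {above(d,d), marked(d), near(c), near(d), near(f), on(c), on(f)}
4. swap(f)  →  {above(d,d), marked(d), marked(f), near(c), near(d), near(f), on(c)}
optimal plan length = 4; 4 ≤ 5

Yes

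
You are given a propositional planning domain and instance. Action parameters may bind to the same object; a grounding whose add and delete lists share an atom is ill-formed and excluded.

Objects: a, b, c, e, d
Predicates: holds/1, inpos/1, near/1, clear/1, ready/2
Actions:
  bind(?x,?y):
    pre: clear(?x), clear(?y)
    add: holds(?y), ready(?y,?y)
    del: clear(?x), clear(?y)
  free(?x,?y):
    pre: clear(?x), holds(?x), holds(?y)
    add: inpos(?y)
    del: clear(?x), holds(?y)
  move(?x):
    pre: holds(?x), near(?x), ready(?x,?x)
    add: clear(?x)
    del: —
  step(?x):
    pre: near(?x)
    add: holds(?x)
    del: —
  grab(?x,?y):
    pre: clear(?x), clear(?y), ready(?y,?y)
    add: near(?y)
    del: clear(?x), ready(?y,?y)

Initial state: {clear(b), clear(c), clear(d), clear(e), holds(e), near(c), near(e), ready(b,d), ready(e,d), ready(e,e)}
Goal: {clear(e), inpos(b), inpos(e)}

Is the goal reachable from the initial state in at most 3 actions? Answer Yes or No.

No

1. bind(b,b)  →  {clear(c), clear(d), clear(e), holds(b), holds(e), near(c), near(e), ready(b,b), ready(b,d), ready(e,d), ready(e,e)}
2. free(e,b)  →  {clear(c), clear(d), holds(e), inpos(b), near(c), near(e), ready(b,b), ready(b,d), ready(e,d), ready(e,e)}
3. move(e)  →  {clear(c), clear(d), clear(e), holds(e), inpos(b), near(c), near(e), ready(b,b), ready(b,d), ready(e,d), ready(e,e)}
4. step(c)  →  {clear(c), clear(d), clear(e), holds(c), holds(e), inpos(b), near(c), near(e), ready(b,b), ready(b,d), ready(e,d), ready(e,e)}
5. free(c,e)  →  {clear(d), clear(e), holds(c), inpos(b), inpos(e), near(c), near(e), ready(b,b), ready(b,d), ready(e,d), ready(e,e)}
optimal plan length = 5; 5 > 3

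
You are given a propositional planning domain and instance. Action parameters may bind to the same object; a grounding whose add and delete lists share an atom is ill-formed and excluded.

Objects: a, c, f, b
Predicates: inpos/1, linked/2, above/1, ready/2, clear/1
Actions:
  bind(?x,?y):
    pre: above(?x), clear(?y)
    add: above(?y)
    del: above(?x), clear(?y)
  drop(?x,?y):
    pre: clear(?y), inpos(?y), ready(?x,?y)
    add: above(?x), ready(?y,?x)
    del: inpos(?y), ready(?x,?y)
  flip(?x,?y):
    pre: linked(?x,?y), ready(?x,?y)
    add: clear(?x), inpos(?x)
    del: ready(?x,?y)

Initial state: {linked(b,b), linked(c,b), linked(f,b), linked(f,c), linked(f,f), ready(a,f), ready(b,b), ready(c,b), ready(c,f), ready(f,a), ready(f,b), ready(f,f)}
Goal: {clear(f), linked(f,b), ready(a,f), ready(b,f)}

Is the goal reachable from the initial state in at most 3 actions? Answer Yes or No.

1. flip(f,f)  →  {clear(f), inpos(f), linked(b,b), linked(c,b), linked(f,b), linked(f,c), linked(f,f), ready(a,f), ready(b,b), ready(c,b), ready(c,f), ready(f,a), ready(f,b)}
2. flip(b,b)  →  {clear(b), clear(f), inpos(b), inpos(f), linked(b,b), linked(c,b), linked(f,b), linked(f,c), linked(f,f), ready(a,f), ready(c,b), ready(c,f), ready(f,a), ready(f,b)}
3. drop(f,b)  →  {above(f), clear(b), clear(f), inpos(f), linked(b,b), linked(c,b), linked(f,b), linked(f,c), linked(f,f), ready(a,f), ready(b,f), ready(c,b), ready(c,f), ready(f,a)}
optimal plan length = 3; 3 ≤ 3

Yes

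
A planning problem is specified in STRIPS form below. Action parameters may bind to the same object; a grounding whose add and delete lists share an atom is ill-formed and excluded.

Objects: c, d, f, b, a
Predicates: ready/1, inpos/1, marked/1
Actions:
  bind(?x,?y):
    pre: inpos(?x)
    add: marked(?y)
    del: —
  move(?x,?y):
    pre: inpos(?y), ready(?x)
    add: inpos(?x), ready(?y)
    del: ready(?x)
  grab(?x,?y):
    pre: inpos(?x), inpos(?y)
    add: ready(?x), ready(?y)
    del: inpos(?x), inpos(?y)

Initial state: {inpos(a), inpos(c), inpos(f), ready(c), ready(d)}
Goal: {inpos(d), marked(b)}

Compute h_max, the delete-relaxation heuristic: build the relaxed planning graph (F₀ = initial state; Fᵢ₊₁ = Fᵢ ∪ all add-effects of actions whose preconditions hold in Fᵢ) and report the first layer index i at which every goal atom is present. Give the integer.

1

F0 = init (5 atoms)
F1 = F0 ∪ {inpos(d), marked(a), marked(b), marked(c), marked(d), marked(f), ready(a), ready(f)}  (13 atoms)
goal ⊆ F1  ⇒  h_max = 1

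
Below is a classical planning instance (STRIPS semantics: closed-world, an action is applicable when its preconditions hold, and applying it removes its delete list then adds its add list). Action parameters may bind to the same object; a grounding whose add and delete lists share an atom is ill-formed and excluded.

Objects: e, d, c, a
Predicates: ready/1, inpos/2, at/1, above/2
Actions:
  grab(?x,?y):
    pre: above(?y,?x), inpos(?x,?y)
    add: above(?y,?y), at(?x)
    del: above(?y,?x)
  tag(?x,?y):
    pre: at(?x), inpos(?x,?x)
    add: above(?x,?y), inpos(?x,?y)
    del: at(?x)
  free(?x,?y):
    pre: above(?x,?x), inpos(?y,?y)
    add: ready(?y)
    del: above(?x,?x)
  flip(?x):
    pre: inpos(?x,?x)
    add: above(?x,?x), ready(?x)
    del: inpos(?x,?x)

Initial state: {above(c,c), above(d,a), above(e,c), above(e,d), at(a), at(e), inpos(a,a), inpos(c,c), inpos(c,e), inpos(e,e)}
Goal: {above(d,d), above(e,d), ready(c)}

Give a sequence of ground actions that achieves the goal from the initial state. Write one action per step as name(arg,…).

1. tag(a,d)  →  {above(a,d), above(c,c), above(d,a), above(e,c), above(e,d), at(e), inpos(a,a), inpos(a,d), inpos(c,c), inpos(c,e), inpos(e,e)}
2. grab(a,d)  →  {above(a,d), above(c,c), above(d,d), above(e,c), above(e,d), at(a), at(e), inpos(a,a), inpos(a,d), inpos(c,c), inpos(c,e), inpos(e,e)}
3. free(c,c)  →  {above(a,d), above(d,d), above(e,c), above(e,d), at(a), at(e), inpos(a,a), inpos(a,d), inpos(c,c), inpos(c,e), inpos(e,e), ready(c)}

tag(a,d); grab(a,d); free(c,c)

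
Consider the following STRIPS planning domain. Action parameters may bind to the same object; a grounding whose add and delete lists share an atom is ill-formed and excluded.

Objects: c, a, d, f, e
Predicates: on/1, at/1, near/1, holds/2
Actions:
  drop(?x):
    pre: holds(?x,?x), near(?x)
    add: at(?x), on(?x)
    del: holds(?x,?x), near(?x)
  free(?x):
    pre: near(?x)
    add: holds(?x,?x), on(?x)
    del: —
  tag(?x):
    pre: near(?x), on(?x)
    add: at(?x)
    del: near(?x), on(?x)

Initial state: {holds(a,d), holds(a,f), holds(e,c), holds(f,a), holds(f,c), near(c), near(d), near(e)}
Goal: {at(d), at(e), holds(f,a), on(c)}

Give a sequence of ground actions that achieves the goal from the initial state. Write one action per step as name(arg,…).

free(c); free(d); drop(d); free(e); drop(e)

1. free(c)  →  {holds(a,d), holds(a,f), holds(c,c), holds(e,c), holds(f,a), holds(f,c), near(c), near(d), near(e), on(c)}
2. free(d)  →  {holds(a,d), holds(a,f), holds(c,c), holds(d,d), holds(e,c), holds(f,a), holds(f,c), near(c), near(d), near(e), on(c), on(d)}
3. drop(d)  →  {at(d), holds(a,d), holds(a,f), holds(c,c), holds(e,c), holds(f,a), holds(f,c), near(c), near(e), on(c), on(d)}
4. free(e)  →  {at(d), holds(a,d), holds(a,f), holds(c,c), holds(e,c), holds(e,e), holds(f,a), holds(f,c), near(c), near(e), on(c), on(d), on(e)}
5. drop(e)  →  {at(d), at(e), holds(a,d), holds(a,f), holds(c,c), holds(e,c), holds(f,a), holds(f,c), near(c), on(c), on(d), on(e)}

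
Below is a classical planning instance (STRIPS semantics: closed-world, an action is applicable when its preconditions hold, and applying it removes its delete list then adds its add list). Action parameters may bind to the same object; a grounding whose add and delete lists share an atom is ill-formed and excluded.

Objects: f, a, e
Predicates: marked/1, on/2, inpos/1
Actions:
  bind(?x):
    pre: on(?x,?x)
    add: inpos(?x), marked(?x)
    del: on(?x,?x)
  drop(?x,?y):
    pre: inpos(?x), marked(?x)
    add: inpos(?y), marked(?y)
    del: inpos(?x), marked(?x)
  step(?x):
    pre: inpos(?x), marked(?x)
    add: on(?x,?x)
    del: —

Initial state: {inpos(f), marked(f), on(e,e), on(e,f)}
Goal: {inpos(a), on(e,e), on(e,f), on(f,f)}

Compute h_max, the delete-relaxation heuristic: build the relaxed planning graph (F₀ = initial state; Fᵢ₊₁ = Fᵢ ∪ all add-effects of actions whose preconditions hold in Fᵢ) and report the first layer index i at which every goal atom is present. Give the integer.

1

F0 = init (4 atoms)
F1 = F0 ∪ {inpos(a), inpos(e), marked(a), marked(e), on(f,f)}  (9 atoms)
goal ⊆ F1  ⇒  h_max = 1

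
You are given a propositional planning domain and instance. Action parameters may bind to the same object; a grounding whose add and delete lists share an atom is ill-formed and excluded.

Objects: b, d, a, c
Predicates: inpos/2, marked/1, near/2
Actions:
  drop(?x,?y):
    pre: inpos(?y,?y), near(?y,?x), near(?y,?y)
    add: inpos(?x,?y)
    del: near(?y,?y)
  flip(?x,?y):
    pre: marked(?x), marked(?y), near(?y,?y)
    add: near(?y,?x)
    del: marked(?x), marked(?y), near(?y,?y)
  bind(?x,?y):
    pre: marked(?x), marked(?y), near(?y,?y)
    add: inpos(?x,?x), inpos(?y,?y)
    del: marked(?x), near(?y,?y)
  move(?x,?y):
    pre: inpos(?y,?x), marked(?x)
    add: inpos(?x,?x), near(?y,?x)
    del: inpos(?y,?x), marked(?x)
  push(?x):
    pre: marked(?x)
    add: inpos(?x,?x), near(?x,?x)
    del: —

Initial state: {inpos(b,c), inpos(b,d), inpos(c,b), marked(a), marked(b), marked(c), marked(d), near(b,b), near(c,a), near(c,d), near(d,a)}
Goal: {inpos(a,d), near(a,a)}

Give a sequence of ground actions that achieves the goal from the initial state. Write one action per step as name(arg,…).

push(d); drop(a,d); push(a)

1. push(d)  →  {inpos(b,c), inpos(b,d), inpos(c,b), inpos(d,d), marked(a), marked(b), marked(c), marked(d), near(b,b), near(c,a), near(c,d), near(d,a), near(d,d)}
2. drop(a,d)  →  {inpos(a,d), inpos(b,c), inpos(b,d), inpos(c,b), inpos(d,d), marked(a), marked(b), marked(c), marked(d), near(b,b), near(c,a), near(c,d), near(d,a)}
3. push(a)  →  {inpos(a,a), inpos(a,d), inpos(b,c), inpos(b,d), inpos(c,b), inpos(d,d), marked(a), marked(b), marked(c), marked(d), near(a,a), near(b,b), near(c,a), near(c,d), near(d,a)}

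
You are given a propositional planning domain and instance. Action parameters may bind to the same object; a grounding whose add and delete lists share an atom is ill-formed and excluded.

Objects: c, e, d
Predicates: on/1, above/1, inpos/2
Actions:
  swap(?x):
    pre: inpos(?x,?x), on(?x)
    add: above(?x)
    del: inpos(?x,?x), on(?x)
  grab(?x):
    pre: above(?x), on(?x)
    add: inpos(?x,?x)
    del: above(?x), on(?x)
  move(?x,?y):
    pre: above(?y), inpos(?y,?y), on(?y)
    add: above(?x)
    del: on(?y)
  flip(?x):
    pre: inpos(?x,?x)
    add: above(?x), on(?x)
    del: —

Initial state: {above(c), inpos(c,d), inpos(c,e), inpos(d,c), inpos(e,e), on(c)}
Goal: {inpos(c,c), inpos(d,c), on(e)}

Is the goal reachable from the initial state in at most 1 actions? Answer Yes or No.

No

1. grab(c)  →  {inpos(c,c), inpos(c,d), inpos(c,e), inpos(d,c), inpos(e,e)}
2. flip(e)  →  {above(e), inpos(c,c), inpos(c,d), inpos(c,e), inpos(d,c), inpos(e,e), on(e)}
optimal plan length = 2; 2 > 1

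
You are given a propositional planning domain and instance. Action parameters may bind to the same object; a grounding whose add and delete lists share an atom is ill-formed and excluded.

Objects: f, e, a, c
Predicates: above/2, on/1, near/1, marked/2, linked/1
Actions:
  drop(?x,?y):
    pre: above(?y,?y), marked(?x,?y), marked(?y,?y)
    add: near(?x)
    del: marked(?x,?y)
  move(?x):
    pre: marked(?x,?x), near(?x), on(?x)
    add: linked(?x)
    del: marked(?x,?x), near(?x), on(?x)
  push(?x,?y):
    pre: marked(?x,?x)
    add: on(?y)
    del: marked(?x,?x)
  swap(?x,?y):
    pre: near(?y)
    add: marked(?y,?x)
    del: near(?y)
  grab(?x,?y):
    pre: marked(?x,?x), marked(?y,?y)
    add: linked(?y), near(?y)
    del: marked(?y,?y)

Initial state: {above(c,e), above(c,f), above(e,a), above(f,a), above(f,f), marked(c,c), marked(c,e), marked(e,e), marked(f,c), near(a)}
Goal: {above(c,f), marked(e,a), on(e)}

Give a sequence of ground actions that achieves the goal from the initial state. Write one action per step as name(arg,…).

push(c,e); grab(e,e); swap(a,e)

1. push(c,e)  →  {above(c,e), above(c,f), above(e,a), above(f,a), above(f,f), marked(c,e), marked(e,e), marked(f,c), near(a), on(e)}
2. grab(e,e)  →  {above(c,e), above(c,f), above(e,a), above(f,a), above(f,f), linked(e), marked(c,e), marked(f,c), near(a), near(e), on(e)}
3. swap(a,e)  →  {above(c,e), above(c,f), above(e,a), above(f,a), above(f,f), linked(e), marked(c,e), marked(e,a), marked(f,c), near(a), on(e)}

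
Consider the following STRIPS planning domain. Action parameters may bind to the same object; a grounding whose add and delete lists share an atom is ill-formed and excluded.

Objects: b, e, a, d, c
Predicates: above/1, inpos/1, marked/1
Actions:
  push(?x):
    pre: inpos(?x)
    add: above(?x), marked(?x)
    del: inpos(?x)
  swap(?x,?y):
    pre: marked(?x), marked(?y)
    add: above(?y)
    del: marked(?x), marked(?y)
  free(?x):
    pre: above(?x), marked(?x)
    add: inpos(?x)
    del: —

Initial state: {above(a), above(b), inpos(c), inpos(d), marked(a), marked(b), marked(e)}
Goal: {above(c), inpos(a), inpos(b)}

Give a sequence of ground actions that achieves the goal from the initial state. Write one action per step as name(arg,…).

push(c); free(b); free(a)

1. push(c)  →  {above(a), above(b), above(c), inpos(d), marked(a), marked(b), marked(c), marked(e)}
2. free(b)  →  {above(a), above(b), above(c), inpos(b), inpos(d), marked(a), marked(b), marked(c), marked(e)}
3. free(a)  →  {above(a), above(b), above(c), inpos(a), inpos(b), inpos(d), marked(a), marked(b), marked(c), marked(e)}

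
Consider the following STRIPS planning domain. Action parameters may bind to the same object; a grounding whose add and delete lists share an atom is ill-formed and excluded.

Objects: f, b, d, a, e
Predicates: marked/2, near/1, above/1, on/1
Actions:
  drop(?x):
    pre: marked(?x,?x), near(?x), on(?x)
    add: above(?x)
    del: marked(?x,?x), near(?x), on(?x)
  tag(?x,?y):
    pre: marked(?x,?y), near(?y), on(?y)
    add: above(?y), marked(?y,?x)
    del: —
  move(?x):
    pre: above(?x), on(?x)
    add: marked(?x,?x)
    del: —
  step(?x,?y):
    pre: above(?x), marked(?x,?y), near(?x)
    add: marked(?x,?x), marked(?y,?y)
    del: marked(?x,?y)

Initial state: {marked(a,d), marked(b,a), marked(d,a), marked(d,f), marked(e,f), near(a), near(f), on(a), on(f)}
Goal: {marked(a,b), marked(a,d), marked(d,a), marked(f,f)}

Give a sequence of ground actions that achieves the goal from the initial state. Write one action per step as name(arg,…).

tag(b,a); tag(d,f); move(f)

1. tag(b,a)  →  {above(a), marked(a,b), marked(a,d), marked(b,a), marked(d,a), marked(d,f), marked(e,f), near(a), near(f), on(a), on(f)}
2. tag(d,f)  →  {above(a), above(f), marked(a,b), marked(a,d), marked(b,a), marked(d,a), marked(d,f), marked(e,f), marked(f,d), near(a), near(f), on(a), on(f)}
3. move(f)  →  {above(a), above(f), marked(a,b), marked(a,d), marked(b,a), marked(d,a), marked(d,f), marked(e,f), marked(f,d), marked(f,f), near(a), near(f), on(a), on(f)}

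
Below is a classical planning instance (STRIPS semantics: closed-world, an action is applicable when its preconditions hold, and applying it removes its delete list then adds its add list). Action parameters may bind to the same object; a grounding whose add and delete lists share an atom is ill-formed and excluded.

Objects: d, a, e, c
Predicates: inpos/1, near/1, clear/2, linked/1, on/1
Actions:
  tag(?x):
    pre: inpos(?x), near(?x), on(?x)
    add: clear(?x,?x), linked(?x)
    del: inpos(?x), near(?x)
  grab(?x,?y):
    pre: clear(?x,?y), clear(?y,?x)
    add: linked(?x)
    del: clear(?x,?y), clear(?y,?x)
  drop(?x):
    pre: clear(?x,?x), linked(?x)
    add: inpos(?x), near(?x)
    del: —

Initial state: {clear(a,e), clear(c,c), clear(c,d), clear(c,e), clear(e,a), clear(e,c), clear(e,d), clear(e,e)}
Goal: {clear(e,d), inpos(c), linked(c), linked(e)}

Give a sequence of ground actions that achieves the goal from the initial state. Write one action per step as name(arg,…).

grab(e,a); grab(c,e); drop(c)

1. grab(e,a)  →  {clear(c,c), clear(c,d), clear(c,e), clear(e,c), clear(e,d), clear(e,e), linked(e)}
2. grab(c,e)  →  {clear(c,c), clear(c,d), clear(e,d), clear(e,e), linked(c), linked(e)}
3. drop(c)  →  {clear(c,c), clear(c,d), clear(e,d), clear(e,e), inpos(c), linked(c), linked(e), near(c)}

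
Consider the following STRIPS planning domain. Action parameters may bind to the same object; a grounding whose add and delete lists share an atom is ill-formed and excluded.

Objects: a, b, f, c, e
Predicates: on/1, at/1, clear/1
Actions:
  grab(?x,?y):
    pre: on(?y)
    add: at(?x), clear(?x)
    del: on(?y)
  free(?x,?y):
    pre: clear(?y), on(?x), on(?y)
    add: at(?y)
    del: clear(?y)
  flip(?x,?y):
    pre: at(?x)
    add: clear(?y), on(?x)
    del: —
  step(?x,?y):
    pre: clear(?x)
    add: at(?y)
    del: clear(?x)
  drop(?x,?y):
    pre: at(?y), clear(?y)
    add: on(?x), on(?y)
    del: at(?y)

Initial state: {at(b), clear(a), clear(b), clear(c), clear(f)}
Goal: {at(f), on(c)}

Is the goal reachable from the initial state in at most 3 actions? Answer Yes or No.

Yes

1. step(a,f)  →  {at(b), at(f), clear(b), clear(c), clear(f)}
2. drop(c,b)  →  {at(f), clear(b), clear(c), clear(f), on(b), on(c)}
optimal plan length = 2; 2 ≤ 3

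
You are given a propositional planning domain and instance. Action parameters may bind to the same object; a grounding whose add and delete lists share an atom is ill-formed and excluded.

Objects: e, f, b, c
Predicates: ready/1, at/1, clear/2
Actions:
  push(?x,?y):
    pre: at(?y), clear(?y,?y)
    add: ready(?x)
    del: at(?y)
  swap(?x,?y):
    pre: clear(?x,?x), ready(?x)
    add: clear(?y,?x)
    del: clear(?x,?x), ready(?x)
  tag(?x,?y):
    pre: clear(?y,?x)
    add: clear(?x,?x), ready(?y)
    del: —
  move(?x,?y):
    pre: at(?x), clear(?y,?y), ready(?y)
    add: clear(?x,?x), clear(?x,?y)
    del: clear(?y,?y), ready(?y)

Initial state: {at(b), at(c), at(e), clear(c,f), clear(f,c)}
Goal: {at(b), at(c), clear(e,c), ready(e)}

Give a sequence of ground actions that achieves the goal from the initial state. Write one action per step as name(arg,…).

tag(f,c); tag(c,f); swap(c,e); tag(c,e)

1. tag(f,c)  →  {at(b), at(c), at(e), clear(c,f), clear(f,c), clear(f,f), ready(c)}
2. tag(c,f)  →  {at(b), at(c), at(e), clear(c,c), clear(c,f), clear(f,c), clear(f,f), ready(c), ready(f)}
3. swap(c,e)  →  {at(b), at(c), at(e), clear(c,f), clear(e,c), clear(f,c), clear(f,f), ready(f)}
4. tag(c,e)  →  {at(b), at(c), at(e), clear(c,c), clear(c,f), clear(e,c), clear(f,c), clear(f,f), ready(e), ready(f)}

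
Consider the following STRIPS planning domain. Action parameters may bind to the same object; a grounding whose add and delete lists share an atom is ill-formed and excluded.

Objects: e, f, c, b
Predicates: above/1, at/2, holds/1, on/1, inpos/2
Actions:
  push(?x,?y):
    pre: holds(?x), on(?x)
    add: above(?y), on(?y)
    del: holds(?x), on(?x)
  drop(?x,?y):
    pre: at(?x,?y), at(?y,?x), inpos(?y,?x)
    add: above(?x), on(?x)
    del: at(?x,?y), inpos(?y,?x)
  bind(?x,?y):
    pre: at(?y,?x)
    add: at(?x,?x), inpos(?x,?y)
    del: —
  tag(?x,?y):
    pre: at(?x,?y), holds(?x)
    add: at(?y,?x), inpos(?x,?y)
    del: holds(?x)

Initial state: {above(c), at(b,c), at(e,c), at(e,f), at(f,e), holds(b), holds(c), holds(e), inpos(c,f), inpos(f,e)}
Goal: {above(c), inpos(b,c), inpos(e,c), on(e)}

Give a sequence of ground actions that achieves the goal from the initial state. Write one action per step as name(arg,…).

drop(e,f); tag(e,c); tag(b,c)

1. drop(e,f)  →  {above(c), above(e), at(b,c), at(e,c), at(f,e), holds(b), holds(c), holds(e), inpos(c,f), on(e)}
2. tag(e,c)  →  {above(c), above(e), at(b,c), at(c,e), at(e,c), at(f,e), holds(b), holds(c), inpos(c,f), inpos(e,c), on(e)}
3. tag(b,c)  →  {above(c), above(e), at(b,c), at(c,b), at(c,e), at(e,c), at(f,e), holds(c), inpos(b,c), inpos(c,f), inpos(e,c), on(e)}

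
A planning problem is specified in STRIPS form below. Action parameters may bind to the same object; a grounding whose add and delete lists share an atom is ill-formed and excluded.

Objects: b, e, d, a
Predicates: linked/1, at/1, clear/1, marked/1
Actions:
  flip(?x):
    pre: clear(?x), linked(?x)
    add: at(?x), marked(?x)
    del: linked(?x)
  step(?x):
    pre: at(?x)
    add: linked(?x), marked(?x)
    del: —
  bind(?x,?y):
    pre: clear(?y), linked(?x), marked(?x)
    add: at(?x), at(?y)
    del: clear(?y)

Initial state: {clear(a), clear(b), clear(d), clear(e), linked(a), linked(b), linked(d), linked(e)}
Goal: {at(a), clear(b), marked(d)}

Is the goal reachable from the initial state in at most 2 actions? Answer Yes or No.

1. flip(d)  →  {at(d), clear(a), clear(b), clear(d), clear(e), linked(a), linked(b), linked(e), marked(d)}
2. flip(a)  →  {at(a), at(d), clear(a), clear(b), clear(d), clear(e), linked(b), linked(e), marked(a), marked(d)}
optimal plan length = 2; 2 ≤ 2

Yes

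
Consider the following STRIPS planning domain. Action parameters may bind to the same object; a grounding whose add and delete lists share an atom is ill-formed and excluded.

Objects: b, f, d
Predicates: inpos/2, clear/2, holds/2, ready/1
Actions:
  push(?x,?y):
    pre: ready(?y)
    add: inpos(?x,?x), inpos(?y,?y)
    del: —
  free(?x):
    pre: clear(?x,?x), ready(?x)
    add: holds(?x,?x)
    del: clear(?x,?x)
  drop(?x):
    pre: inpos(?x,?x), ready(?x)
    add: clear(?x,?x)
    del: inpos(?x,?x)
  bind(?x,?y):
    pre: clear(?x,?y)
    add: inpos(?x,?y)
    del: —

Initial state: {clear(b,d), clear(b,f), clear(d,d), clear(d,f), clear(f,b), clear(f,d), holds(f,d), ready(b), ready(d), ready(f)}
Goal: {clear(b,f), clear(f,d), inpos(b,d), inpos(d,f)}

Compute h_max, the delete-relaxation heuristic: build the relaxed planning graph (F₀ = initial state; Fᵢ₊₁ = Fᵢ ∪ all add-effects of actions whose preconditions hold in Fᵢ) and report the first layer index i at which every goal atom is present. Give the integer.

1

F0 = init (10 atoms)
F1 = F0 ∪ {holds(d,d), inpos(b,b), inpos(b,d), inpos(b,f), inpos(d,d), inpos(d,f), inpos(f,b), inpos(f,d), inpos(f,f)}  (19 atoms)
goal ⊆ F1  ⇒  h_max = 1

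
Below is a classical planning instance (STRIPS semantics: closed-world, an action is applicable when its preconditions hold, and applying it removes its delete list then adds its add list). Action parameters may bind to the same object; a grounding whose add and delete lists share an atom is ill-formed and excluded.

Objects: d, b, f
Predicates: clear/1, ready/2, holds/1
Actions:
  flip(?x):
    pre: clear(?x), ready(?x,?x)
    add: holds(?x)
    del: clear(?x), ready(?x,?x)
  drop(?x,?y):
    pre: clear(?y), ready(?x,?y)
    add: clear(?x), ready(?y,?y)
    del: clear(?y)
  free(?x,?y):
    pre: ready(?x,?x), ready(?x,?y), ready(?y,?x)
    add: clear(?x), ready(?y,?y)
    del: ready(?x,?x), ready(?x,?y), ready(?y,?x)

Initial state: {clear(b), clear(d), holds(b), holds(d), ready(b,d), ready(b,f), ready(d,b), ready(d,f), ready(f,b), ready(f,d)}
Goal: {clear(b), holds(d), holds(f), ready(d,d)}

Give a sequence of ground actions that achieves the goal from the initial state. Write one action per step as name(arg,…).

1. drop(d,b)  →  {clear(d), holds(b), holds(d), ready(b,b), ready(b,d), ready(b,f), ready(d,b), ready(d,f), ready(f,b), ready(f,d)}
2. drop(f,d)  →  {clear(f), holds(b), holds(d), ready(b,b), ready(b,d), ready(b,f), ready(d,b), ready(d,d), ready(d,f), ready(f,b), ready(f,d)}
3. free(b,f)  →  {clear(b), clear(f), holds(b), holds(d), ready(b,d), ready(d,b), ready(d,d), ready(d,f), ready(f,d), ready(f,f)}
4. flip(f)  →  {clear(b), holds(b), holds(d), holds(f), ready(b,d), ready(d,b), ready(d,d), ready(d,f), ready(f,d)}

drop(d,b); drop(f,d); free(b,f); flip(f)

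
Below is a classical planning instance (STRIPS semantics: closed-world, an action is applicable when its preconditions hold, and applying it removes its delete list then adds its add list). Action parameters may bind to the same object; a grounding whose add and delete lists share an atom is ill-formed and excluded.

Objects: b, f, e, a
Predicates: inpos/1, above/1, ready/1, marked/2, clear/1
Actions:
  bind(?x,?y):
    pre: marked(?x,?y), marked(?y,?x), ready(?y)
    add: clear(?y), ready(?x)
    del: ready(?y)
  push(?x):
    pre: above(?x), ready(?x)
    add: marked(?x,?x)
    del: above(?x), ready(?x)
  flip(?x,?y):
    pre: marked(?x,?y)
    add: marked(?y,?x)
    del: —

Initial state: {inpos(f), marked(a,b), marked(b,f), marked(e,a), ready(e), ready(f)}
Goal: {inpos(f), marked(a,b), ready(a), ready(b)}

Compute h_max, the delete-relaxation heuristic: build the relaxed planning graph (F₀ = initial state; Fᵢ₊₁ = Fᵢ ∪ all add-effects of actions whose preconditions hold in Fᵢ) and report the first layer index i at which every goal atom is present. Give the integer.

F0 = init (6 atoms)
F1 = F0 ∪ {marked(a,e), marked(b,a), marked(f,b)}  (9 atoms)
F2 = F1 ∪ {clear(e), clear(f), ready(a), ready(b)}  (13 atoms)
goal ⊆ F2  ⇒  h_max = 2

2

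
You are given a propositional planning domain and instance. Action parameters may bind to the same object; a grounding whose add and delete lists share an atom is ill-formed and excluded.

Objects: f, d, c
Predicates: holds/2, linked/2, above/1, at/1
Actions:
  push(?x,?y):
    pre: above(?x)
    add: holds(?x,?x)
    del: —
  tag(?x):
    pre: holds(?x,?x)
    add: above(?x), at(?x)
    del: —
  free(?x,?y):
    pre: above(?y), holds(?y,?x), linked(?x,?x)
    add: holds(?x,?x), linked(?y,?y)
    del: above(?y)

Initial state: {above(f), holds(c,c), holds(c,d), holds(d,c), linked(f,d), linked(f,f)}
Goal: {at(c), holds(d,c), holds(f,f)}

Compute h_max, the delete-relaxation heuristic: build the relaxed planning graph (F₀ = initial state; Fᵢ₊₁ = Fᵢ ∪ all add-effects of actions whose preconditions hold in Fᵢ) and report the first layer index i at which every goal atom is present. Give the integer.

F0 = init (6 atoms)
F1 = F0 ∪ {above(c), at(c), holds(f,f)}  (9 atoms)
goal ⊆ F1  ⇒  h_max = 1

1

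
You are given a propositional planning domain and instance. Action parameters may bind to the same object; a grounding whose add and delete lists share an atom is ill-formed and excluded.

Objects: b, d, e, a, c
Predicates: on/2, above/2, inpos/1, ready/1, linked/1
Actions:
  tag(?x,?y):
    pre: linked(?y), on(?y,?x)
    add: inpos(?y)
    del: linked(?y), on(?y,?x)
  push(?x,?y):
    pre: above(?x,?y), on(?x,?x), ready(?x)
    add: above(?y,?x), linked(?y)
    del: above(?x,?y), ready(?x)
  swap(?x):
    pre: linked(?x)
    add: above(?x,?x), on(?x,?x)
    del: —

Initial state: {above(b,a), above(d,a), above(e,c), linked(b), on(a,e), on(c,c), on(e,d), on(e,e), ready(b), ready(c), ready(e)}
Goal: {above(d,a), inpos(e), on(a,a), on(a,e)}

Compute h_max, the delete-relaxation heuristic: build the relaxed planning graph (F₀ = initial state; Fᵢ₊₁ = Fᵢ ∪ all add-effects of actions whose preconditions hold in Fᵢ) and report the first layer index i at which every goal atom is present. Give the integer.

3

F0 = init (11 atoms)
F1 = F0 ∪ {above(b,b), above(c,e), linked(c), on(b,b)}  (15 atoms)
F2 = F1 ∪ {above(a,b), above(c,c), inpos(b), inpos(c), linked(a), linked(e)}  (21 atoms)
F3 = F2 ∪ {above(a,a), above(e,e), inpos(a), inpos(e), on(a,a)}  (26 atoms)
goal ⊆ F3  ⇒  h_max = 3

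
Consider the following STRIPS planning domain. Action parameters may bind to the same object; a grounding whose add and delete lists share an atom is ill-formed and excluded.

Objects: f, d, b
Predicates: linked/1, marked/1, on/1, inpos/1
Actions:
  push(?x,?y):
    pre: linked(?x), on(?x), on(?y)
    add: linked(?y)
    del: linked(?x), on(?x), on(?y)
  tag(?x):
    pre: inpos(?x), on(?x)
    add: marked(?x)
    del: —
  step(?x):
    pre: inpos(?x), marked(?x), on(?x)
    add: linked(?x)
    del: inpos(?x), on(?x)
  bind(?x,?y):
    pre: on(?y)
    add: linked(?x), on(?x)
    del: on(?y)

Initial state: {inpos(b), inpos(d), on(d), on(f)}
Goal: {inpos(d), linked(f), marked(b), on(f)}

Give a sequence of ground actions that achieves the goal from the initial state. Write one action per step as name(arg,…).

1. bind(b,f)  →  {inpos(b), inpos(d), linked(b), on(b), on(d)}
2. tag(b)  →  {inpos(b), inpos(d), linked(b), marked(b), on(b), on(d)}
3. bind(f,d)  →  {inpos(b), inpos(d), linked(b), linked(f), marked(b), on(b), on(f)}

bind(b,f); tag(b); bind(f,d)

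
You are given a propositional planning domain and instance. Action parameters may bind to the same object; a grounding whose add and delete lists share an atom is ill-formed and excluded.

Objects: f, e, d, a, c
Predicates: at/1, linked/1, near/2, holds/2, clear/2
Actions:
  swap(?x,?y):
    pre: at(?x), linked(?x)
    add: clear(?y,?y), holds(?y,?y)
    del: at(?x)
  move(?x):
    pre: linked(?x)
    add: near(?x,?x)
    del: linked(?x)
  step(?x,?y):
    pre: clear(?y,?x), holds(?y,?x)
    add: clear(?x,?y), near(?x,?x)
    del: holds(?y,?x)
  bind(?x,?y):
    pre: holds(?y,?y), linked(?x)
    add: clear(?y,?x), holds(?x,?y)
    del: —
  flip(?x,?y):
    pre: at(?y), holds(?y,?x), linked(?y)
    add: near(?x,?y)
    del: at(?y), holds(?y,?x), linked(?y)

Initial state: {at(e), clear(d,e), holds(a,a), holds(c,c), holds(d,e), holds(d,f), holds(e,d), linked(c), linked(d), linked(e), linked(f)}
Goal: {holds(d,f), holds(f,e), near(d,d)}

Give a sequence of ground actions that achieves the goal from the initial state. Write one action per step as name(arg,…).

swap(e,e); move(d); bind(f,e)

1. swap(e,e)  →  {clear(d,e), clear(e,e), holds(a,a), holds(c,c), holds(d,e), holds(d,f), holds(e,d), holds(e,e), linked(c), linked(d), linked(e), linked(f)}
2. move(d)  →  {clear(d,e), clear(e,e), holds(a,a), holds(c,c), holds(d,e), holds(d,f), holds(e,d), holds(e,e), linked(c), linked(e), linked(f), near(d,d)}
3. bind(f,e)  →  {clear(d,e), clear(e,e), clear(e,f), holds(a,a), holds(c,c), holds(d,e), holds(d,f), holds(e,d), holds(e,e), holds(f,e), linked(c), linked(e), linked(f), near(d,d)}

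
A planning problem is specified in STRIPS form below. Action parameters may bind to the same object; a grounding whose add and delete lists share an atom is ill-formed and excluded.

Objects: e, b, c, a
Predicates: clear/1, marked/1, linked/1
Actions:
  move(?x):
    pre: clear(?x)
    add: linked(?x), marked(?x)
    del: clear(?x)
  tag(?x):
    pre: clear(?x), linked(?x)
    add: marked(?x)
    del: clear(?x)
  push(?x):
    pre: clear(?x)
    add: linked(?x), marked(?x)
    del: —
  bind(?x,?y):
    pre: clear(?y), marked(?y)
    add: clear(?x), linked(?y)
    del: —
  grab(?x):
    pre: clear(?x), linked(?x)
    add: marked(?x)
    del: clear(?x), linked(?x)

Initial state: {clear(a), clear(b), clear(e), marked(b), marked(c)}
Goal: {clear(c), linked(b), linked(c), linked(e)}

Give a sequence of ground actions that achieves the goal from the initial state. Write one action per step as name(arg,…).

1. move(e)  →  {clear(a), clear(b), linked(e), marked(b), marked(c), marked(e)}
2. bind(c,b)  →  {clear(a), clear(b), clear(c), linked(b), linked(e), marked(b), marked(c), marked(e)}
3. push(c)  →  {clear(a), clear(b), clear(c), linked(b), linked(c), linked(e), marked(b), marked(c), marked(e)}

move(e); bind(c,b); push(c)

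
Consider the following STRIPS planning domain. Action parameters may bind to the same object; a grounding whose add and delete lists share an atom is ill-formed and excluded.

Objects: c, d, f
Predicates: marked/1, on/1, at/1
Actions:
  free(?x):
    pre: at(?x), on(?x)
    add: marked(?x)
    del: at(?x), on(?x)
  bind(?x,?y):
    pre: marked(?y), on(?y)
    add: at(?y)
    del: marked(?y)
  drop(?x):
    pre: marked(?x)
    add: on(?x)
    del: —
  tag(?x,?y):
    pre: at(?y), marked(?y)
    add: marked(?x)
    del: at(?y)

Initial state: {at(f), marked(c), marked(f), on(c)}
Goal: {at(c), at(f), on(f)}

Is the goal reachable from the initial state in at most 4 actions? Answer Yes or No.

1. bind(c,c)  →  {at(c), at(f), marked(f), on(c)}
2. drop(f)  →  {at(c), at(f), marked(f), on(c), on(f)}
optimal plan length = 2; 2 ≤ 4

Yes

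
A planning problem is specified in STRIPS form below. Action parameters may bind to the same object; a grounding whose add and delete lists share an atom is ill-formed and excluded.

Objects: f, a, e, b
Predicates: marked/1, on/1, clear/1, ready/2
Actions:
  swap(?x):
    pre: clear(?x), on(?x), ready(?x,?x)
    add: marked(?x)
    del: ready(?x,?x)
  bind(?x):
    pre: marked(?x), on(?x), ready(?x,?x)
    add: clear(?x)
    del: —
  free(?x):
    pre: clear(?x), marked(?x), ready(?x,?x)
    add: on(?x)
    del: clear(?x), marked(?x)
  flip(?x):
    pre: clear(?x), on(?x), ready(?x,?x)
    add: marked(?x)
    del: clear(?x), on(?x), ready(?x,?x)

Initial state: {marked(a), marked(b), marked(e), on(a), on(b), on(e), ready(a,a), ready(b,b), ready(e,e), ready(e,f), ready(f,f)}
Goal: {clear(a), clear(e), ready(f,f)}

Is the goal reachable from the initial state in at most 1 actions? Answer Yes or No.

No

1. bind(a)  →  {clear(a), marked(a), marked(b), marked(e), on(a), on(b), on(e), ready(a,a), ready(b,b), ready(e,e), ready(e,f), ready(f,f)}
2. bind(e)  →  {clear(a), clear(e), marked(a), marked(b), marked(e), on(a), on(b), on(e), ready(a,a), ready(b,b), ready(e,e), ready(e,f), ready(f,f)}
optimal plan length = 2; 2 > 1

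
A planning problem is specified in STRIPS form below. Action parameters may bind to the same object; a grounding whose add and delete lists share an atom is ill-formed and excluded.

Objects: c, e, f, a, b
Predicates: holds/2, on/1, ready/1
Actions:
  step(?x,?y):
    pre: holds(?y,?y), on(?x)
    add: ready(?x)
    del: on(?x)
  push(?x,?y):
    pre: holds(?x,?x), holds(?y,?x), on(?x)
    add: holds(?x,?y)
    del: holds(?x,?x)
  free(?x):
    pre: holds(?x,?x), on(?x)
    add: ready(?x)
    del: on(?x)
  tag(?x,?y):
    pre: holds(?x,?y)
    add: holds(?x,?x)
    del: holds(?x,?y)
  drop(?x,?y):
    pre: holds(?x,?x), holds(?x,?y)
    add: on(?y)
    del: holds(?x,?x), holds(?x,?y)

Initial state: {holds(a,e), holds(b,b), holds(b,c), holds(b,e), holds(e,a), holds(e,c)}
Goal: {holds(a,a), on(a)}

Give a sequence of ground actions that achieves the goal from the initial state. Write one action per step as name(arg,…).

1. tag(e,c)  →  {holds(a,e), holds(b,b), holds(b,c), holds(b,e), holds(e,a), holds(e,e)}
2. tag(a,e)  →  {holds(a,a), holds(b,b), holds(b,c), holds(b,e), holds(e,a), holds(e,e)}
3. drop(e,a)  →  {holds(a,a), holds(b,b), holds(b,c), holds(b,e), on(a)}

tag(e,c); tag(a,e); drop(e,a)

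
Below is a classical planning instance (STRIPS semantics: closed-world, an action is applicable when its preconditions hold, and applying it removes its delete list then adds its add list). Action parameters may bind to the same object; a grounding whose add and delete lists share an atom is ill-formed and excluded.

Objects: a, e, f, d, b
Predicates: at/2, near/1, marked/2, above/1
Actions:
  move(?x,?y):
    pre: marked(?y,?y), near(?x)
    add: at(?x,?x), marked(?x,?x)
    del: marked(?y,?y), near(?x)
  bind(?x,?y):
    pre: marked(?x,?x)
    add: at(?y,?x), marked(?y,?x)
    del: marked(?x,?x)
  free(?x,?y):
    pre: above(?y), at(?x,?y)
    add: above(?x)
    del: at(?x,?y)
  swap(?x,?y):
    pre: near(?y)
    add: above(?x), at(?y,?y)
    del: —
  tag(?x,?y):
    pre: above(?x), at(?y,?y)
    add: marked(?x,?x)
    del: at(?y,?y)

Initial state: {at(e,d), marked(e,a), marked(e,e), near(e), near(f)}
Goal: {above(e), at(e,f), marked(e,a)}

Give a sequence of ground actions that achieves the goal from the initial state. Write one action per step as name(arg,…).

1. move(f,e)  →  {at(e,d), at(f,f), marked(e,a), marked(f,f), near(e)}
2. bind(f,e)  →  {at(e,d), at(e,f), at(f,f), marked(e,a), marked(e,f), near(e)}
3. swap(e,e)  →  {above(e), at(e,d), at(e,e), at(e,f), at(f,f), marked(e,a), marked(e,f), near(e)}

move(f,e); bind(f,e); swap(e,e)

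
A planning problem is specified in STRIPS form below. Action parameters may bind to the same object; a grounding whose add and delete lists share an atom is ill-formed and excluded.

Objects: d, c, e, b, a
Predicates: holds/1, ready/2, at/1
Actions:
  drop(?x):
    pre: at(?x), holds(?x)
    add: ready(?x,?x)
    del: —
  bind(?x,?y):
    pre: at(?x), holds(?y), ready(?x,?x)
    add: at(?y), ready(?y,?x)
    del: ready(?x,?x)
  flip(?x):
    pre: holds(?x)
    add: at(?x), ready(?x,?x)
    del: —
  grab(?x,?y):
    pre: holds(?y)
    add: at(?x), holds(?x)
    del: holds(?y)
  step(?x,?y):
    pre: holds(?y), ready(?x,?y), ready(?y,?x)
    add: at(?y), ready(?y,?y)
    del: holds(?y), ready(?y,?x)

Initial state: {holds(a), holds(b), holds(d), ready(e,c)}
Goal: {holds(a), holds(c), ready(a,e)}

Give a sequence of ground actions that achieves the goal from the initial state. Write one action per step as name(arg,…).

1. grab(c,d)  →  {at(c), holds(a), holds(b), holds(c), ready(e,c)}
2. grab(e,b)  →  {at(c), at(e), holds(a), holds(c), holds(e), ready(e,c)}
3. drop(e)  →  {at(c), at(e), holds(a), holds(c), holds(e), ready(e,c), ready(e,e)}
4. bind(e,a)  →  {at(a), at(c), at(e), holds(a), holds(c), holds(e), ready(a,e), ready(e,c)}

grab(c,d); grab(e,b); drop(e); bind(e,a)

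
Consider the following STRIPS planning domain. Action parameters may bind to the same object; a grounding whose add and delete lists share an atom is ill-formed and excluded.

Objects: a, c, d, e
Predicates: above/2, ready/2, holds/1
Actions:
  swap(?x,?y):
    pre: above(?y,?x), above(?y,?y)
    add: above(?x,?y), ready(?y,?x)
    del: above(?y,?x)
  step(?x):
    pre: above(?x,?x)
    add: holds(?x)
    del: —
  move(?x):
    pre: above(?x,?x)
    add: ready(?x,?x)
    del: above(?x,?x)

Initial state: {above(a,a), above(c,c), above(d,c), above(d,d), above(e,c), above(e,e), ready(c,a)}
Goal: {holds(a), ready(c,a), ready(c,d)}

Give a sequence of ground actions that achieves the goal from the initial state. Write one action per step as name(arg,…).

swap(c,d); swap(d,c); step(a)

1. swap(c,d)  →  {above(a,a), above(c,c), above(c,d), above(d,d), above(e,c), above(e,e), ready(c,a), ready(d,c)}
2. swap(d,c)  →  {above(a,a), above(c,c), above(d,c), above(d,d), above(e,c), above(e,e), ready(c,a), ready(c,d), ready(d,c)}
3. step(a)  →  {above(a,a), above(c,c), above(d,c), above(d,d), above(e,c), above(e,e), holds(a), ready(c,a), ready(c,d), ready(d,c)}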